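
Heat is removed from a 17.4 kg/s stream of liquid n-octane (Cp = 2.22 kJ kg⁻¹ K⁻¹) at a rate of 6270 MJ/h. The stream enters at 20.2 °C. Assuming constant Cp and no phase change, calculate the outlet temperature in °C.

Q = 6270 MJ/h = 1741.7 kJ/s
ΔT = Q/(ṁ·Cp) = 1741.7/(17.4×2.22) = 45.088 K
T_out = 20.2 − 45.088 = -24.888 °C

T_out = -24.9 °C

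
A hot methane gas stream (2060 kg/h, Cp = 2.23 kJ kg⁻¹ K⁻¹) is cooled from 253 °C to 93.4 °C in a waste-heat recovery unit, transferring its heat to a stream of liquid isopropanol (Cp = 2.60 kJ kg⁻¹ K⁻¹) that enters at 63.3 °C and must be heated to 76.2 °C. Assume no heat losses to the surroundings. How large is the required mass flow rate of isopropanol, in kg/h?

Heat released by hot stream: Q = 2060 × 2.23 × (253 − 93.4) = 733170 kJ/h
Energy balance on cold side (adiabatic exchanger): Q = ṁ_c·Cp_c·(T_c,out − T_c,in)
ṁ_c = 733170 / [2.60 × (76.2 − 63.3)] = 21860 kg/h

ṁ_c = 21900 kg/h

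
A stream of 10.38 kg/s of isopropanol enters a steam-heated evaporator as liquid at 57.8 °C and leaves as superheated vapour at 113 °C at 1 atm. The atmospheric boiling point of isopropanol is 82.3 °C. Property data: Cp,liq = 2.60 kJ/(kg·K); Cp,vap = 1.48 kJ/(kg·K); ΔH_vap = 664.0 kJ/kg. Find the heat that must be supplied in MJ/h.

liquid 57.8→82.3 °C: 63.7 kJ/kg
vaporisation at 82.3 °C: 664 kJ/kg
vapour 82.3→113 °C: 45.436 kJ/kg
Δh = 63.7 + 664 + 45.436 = 773.14 kJ/kg
Q = ṁ·Δh = 10.38 kg/s × 773.14 kJ/kg = 8025.2 kJ/s
|Q| = 8025.2 kW = 28891 MJ/h

Q = 28900 MJ/h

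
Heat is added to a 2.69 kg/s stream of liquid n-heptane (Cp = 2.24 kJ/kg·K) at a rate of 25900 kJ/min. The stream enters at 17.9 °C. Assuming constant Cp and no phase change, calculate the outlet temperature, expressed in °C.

Q = 25900 kJ/min = 431.67 kJ/s
ΔT = Q/(ṁ·Cp) = 431.67/(2.69×2.24) = 71.639 K
T_out = 17.9 + 71.639 = 89.539 °C

T_out = 89.5 °C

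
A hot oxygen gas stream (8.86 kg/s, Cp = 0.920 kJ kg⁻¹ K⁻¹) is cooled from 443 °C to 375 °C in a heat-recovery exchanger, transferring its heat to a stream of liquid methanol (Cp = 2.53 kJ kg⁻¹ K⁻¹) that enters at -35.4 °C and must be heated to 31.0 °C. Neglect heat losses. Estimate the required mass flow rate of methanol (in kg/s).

ṁ_c = 3.30 kg/s

Heat released by hot stream: Q = 8.86 × 0.920 × (443 − 375) = 554.28 kJ/s
Energy balance on cold side (adiabatic exchanger): Q = ṁ_c·Cp_c·(T_c,out − T_c,in)
ṁ_c = 554.28 / [2.53 × (31.0 − -35.4)] = 3.2995 kg/s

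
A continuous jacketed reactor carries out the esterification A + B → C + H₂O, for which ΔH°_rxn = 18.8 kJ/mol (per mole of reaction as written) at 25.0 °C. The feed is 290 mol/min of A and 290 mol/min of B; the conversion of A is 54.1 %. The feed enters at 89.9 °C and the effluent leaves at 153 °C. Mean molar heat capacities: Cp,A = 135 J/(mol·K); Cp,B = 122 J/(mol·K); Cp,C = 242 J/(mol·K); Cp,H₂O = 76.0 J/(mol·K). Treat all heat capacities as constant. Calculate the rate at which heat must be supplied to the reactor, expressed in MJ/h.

Q_in = 533 MJ/h

Extent of reaction ξ = 0.541 × 290 = 156.89 mol/min
Reaction term: ξ·ΔH°_rxn = 156.89 × 18.8 = 2949.5 kJ/min
Sensible, feed 89.9→25 °C: -4837 kJ/min
Outlet flows (mol/min): A 133.11, B 133.11, C 156.89, H₂O 156.89
Sensible, products 25→153 °C: 10765 kJ/min
Q = ΔH = 8877.4 kJ/min = 147.96 kW
Heat supplied = 532.64 MJ/h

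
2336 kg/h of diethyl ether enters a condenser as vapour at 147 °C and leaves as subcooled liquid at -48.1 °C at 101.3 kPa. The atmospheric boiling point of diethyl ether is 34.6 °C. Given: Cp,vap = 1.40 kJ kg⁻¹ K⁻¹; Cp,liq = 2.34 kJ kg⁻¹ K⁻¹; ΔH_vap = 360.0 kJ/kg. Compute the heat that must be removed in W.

vapour 147→34.6 °C: -157.36 kJ/kg
condensation at 34.6 °C: -360 kJ/kg
liquid 34.6→-48.1 °C: -193.52 kJ/kg
Δh = -157.36 + -360 + -193.52 = -710.88 kJ/kg
Q = ṁ·Δh = 2336 kg/h × -710.88 kJ/kg = -1.6606e+06 kJ/h
|Q| = 461.28 kW = 461280 W

Q_c = 461000 W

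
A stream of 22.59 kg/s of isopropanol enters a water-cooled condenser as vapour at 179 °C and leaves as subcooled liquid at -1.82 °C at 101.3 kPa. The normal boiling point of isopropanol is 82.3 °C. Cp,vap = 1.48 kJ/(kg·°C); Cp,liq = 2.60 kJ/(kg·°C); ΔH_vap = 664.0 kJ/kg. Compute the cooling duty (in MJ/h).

Q_c = 83400 MJ/h

vapour 179→82.3 °C: -143.12 kJ/kg
condensation at 82.3 °C: -664 kJ/kg
liquid 82.3→-1.82 °C: -218.71 kJ/kg
Δh = -143.12 + -664 + -218.71 = -1025.8 kJ/kg
Q = ṁ·Δh = 22.59 kg/s × -1025.8 kJ/kg = -23173 kJ/s
|Q| = 23173 kW = 83424 MJ/h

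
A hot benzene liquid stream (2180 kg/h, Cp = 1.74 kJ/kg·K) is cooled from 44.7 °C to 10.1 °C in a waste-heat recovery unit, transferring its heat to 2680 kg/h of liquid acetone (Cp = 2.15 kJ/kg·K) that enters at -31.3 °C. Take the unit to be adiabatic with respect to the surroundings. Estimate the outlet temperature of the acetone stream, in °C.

Heat released by hot stream: Q = 2180 × 1.74 × (44.7 − 10.1) = 131240 kJ/h
Energy balance on cold side (adiabatic exchanger): Q = ṁ_c·Cp_c·(T_c,out − T_c,in)
T_c,out = -31.3 + 131240/(2680 × 2.15) = -8.5224 °C

T_c,out = -8.52 °C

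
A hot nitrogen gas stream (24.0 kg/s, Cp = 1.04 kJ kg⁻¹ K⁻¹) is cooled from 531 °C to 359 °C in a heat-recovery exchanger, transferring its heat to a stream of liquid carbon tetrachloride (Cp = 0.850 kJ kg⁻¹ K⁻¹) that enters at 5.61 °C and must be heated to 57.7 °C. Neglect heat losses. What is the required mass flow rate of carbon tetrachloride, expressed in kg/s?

ṁ_c = 97.0 kg/s

Heat released by hot stream: Q = 24.0 × 1.04 × (531 − 359) = 4293.1 kJ/s
Energy balance on cold side (adiabatic exchanger): Q = ṁ_c·Cp_c·(T_c,out − T_c,in)
ṁ_c = 4293.1 / [0.850 × (57.7 − 5.61)] = 96.962 kg/s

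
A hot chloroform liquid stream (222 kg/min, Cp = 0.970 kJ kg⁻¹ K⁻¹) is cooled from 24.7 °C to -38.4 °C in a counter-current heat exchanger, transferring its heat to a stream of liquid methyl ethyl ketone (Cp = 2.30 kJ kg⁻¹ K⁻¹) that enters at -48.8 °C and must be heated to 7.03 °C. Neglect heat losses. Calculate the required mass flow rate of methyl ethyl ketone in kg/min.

ṁ_c = 106 kg/min

Heat released by hot stream: Q = 222 × 0.970 × (24.7 − -38.4) = 13588 kJ/min
Energy balance on cold side (adiabatic exchanger): Q = ṁ_c·Cp_c·(T_c,out − T_c,in)
ṁ_c = 13588 / [2.30 × (7.03 − -48.8)] = 105.82 kg/min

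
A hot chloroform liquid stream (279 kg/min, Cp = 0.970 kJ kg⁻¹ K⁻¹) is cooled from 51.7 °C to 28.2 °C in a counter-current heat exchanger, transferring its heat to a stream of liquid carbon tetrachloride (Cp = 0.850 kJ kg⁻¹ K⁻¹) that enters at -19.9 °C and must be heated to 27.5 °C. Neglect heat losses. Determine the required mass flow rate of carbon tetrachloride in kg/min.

ṁ_c = 158 kg/min

Heat released by hot stream: Q = 279 × 0.970 × (51.7 − 28.2) = 6359.8 kJ/min
Energy balance on cold side (adiabatic exchanger): Q = ṁ_c·Cp_c·(T_c,out − T_c,in)
ṁ_c = 6359.8 / [0.850 × (27.5 − -19.9)] = 157.85 kg/min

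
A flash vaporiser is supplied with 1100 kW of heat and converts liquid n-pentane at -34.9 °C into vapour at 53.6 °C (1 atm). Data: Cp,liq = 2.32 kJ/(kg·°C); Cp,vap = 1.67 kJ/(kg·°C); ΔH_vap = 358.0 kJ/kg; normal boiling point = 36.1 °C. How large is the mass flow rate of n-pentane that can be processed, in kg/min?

Δh = 2.32×(36.1−-34.9) + 358.0 + 1.67×(53.6−36.1) = 551.95 kJ/kg
Q = 1100 kW = 1100 kJ/s = 66000 kJ/min
ṁ = Q/Δh = 66000 / 551.95 = 119.58 kg/min

ṁ = 120 kg/min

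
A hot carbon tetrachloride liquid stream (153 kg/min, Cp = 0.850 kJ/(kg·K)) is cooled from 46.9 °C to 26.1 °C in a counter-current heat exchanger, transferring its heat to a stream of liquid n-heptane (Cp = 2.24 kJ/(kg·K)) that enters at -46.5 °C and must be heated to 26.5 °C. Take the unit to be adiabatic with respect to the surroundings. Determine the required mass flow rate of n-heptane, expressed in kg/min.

Heat released by hot stream: Q = 153 × 0.850 × (46.9 − 26.1) = 2705 kJ/min
Energy balance on cold side (adiabatic exchanger): Q = ṁ_c·Cp_c·(T_c,out − T_c,in)
ṁ_c = 2705 / [2.24 × (26.5 − -46.5)] = 16.543 kg/min

ṁ_c = 16.5 kg/min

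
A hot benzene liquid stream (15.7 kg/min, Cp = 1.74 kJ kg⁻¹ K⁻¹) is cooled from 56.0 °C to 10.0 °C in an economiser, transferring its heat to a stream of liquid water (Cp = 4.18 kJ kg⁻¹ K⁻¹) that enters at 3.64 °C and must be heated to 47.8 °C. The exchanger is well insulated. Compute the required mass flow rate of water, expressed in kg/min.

ṁ_c = 6.81 kg/min

Heat released by hot stream: Q = 15.7 × 1.74 × (56.0 − 10.0) = 1256.6 kJ/min
Energy balance on cold side (adiabatic exchanger): Q = ṁ_c·Cp_c·(T_c,out − T_c,in)
ṁ_c = 1256.6 / [4.18 × (47.8 − 3.64)] = 6.8077 kg/min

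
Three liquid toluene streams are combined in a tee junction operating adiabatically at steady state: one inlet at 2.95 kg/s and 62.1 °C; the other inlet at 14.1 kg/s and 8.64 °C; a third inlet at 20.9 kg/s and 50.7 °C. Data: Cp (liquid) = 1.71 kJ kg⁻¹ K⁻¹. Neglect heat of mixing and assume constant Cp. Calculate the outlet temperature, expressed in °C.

T_out = 36.0 °C

Adiabatic, steady state ⇒ Σ ṁᵢCp,ᵢ(T_out − Tᵢ) = 0
T_out = Σ ṁᵢCp,ᵢTᵢ / Σ ṁᵢCp,ᵢ
      = 2333.5 / 64.894 = 35.959 °C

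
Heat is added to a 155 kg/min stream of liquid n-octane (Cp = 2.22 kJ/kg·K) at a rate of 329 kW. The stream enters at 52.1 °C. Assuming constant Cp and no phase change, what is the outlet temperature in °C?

T_out = 109 °C

Q = 329 kW = 19740 kJ/min
ΔT = Q/(ṁ·Cp) = 19740/(155×2.22) = 57.367 K
T_out = 52.1 + 57.367 = 109.47 °C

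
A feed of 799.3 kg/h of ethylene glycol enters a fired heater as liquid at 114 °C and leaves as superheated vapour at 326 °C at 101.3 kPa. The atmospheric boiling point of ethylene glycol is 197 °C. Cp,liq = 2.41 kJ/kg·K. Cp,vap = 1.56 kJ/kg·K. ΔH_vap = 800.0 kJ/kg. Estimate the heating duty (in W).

Q = 267000 W

liquid 114→197 °C: 200.03 kJ/kg
vaporisation at 197 °C: 800 kJ/kg
vapour 197→326 °C: 201.24 kJ/kg
Δh = 200.03 + 800 + 201.24 = 1201.3 kJ/kg
Q = ṁ·Δh = 799.3 kg/h × 1201.3 kJ/kg = 960180 kJ/h
|Q| = 266.72 kW = 266720 W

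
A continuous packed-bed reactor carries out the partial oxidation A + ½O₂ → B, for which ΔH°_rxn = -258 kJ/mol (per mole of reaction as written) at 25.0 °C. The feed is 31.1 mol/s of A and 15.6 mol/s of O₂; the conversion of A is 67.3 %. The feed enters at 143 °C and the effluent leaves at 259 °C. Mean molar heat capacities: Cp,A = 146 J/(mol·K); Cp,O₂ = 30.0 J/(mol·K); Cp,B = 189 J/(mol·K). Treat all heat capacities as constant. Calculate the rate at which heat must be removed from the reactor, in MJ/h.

Extent of reaction ξ = 0.673 × 31.1 = 20.93 mol/s
Reaction term: ξ·ΔH°_rxn = 20.93 × -258 = -5400 kJ/s
Sensible, feed 143→25 °C: -591.01 kJ/s
Outlet flows (mol/s): A 10.17, O₂ 5.1348, B 20.93
Sensible, products 25→259 °C: 1309.1 kJ/s
Q = ΔH = -4681.9 kJ/s = -4681.9 kW
Heat removed = 16855 MJ/h

Q_out = 16900 MJ/h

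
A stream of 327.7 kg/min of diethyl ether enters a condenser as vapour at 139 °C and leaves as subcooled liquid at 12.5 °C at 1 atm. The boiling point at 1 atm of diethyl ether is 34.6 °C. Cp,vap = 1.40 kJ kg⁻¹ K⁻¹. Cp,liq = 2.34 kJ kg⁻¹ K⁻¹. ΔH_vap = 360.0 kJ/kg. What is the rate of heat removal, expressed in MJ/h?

vapour 139→34.6 °C: -146.16 kJ/kg
condensation at 34.6 °C: -360 kJ/kg
liquid 34.6→12.5 °C: -51.714 kJ/kg
Δh = -146.16 + -360 + -51.714 = -557.87 kJ/kg
Q = ṁ·Δh = 327.7 kg/min × -557.87 kJ/kg = -182820 kJ/min
|Q| = 3046.9 kW = 10969 MJ/h

Q_c = 11000 MJ/h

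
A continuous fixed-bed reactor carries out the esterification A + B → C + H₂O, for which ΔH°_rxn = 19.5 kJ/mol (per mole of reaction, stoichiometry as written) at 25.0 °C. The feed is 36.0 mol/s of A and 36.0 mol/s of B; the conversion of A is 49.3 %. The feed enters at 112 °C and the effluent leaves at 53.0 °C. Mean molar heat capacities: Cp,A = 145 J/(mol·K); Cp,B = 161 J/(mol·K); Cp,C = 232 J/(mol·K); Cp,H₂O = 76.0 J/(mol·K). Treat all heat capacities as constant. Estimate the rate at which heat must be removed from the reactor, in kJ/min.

Extent of reaction ξ = 0.493 × 36.0 = 17.748 mol/s
Reaction term: ξ·ΔH°_rxn = 17.748 × 19.5 = 346.09 kJ/s
Sensible, feed 112→25 °C: -958.39 kJ/s
Outlet flows (mol/s): A 18.252, B 18.252, C 17.748, H₂O 17.748
Sensible, products 25→53.0 °C: 309.44 kJ/s
Q = ΔH = -302.86 kJ/s = -302.86 kW
Heat removed = 18172 kJ/min

Q_out = 18200 kJ/min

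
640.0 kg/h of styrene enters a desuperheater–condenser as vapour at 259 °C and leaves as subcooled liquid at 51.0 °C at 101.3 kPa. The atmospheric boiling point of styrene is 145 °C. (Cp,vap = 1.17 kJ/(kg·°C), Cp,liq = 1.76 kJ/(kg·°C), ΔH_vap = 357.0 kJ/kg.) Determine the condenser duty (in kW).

vapour 259→145 °C: -133.38 kJ/kg
condensation at 145 °C: -357 kJ/kg
liquid 145→51.0 °C: -165.44 kJ/kg
Δh = -133.38 + -357 + -165.44 = -655.82 kJ/kg
Q = ṁ·Δh = 640.0 kg/h × -655.82 kJ/kg = -419720 kJ/h
|Q| = 116.59 kW

Q_c = 117 kW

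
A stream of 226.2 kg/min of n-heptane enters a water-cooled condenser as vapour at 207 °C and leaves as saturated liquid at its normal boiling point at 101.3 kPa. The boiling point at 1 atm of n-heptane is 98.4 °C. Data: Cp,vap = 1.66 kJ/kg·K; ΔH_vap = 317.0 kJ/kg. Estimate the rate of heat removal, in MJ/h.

vapour 207→98.4 °C: -180.28 kJ/kg
condensation at 98.4 °C: -317 kJ/kg
Δh = -180.28 + -317 = -497.28 kJ/kg
Q = ṁ·Δh = 226.2 kg/min × -497.28 kJ/kg = -112480 kJ/min
|Q| = 1874.7 kW = 6749 MJ/h

Q_c = 6750 MJ/h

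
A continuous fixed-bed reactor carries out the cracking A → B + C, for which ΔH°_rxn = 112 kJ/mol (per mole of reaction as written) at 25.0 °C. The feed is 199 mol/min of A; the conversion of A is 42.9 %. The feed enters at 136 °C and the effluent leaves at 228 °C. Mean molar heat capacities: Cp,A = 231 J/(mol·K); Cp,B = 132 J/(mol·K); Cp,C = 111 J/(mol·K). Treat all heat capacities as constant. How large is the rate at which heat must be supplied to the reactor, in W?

Extent of reaction ξ = 0.429 × 199 = 85.371 mol/min
Reaction term: ξ·ΔH°_rxn = 85.371 × 112 = 9561.6 kJ/min
Sensible, feed 136→25 °C: -5102.6 kJ/min
Outlet flows (mol/min): A 113.63, B 85.371, C 85.371
Sensible, products 25→228 °C: 9539.7 kJ/min
Q = ΔH = 13999 kJ/min = 233.31 kW
Heat supplied = 233310 W

Q_in = 233000 W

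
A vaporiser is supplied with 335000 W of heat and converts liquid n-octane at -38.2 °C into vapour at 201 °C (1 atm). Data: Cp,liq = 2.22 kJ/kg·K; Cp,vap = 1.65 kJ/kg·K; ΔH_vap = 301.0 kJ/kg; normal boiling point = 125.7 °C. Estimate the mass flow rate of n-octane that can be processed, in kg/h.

Δh = 2.22×(125.7−-38.2) + 301.0 + 1.65×(201−125.7) = 789.1 kJ/kg
Q = 335000 W = 335 kJ/s = 1.206e+06 kJ/h
ṁ = Q/Δh = 1.206e+06 / 789.1 = 1528.3 kg/h

ṁ = 1530 kg/h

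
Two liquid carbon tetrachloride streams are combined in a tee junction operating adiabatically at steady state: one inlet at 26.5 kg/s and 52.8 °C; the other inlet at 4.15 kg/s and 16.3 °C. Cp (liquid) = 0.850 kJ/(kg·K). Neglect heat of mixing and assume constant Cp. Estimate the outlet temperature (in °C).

T_out = 47.9 °C

Adiabatic, steady state ⇒ Σ ṁᵢCp,ᵢ(T_out − Tᵢ) = 0
Σ ṁᵢCp,ᵢTᵢ = 26.5×0.850×52.8 + 4.15×0.850×16.3 = 1246.8
Σ ṁᵢCp,ᵢ = 26.5×0.850 + 4.15×0.850 = 26.052
T_out = 1246.8 / 26.052 = 47.858 °C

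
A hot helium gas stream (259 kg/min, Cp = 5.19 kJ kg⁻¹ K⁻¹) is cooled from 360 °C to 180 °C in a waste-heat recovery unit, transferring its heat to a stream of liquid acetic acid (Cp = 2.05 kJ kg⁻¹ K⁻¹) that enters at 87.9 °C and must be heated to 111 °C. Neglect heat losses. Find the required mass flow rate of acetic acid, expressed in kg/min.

Heat released by hot stream: Q = 259 × 5.19 × (360 − 180) = 241960 kJ/min
Energy balance on cold side (adiabatic exchanger): Q = ṁ_c·Cp_c·(T_c,out − T_c,in)
ṁ_c = 241960 / [2.05 × (111 − 87.9)] = 5109.4 kg/min

ṁ_c = 5110 kg/min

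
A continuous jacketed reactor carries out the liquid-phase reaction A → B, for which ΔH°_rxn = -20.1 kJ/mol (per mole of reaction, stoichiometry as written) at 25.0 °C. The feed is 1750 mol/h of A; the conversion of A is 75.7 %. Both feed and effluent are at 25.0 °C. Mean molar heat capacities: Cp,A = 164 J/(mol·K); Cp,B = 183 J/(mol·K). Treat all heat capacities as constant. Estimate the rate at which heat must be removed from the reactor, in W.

Extent of reaction ξ = 0.757 × 1750 = 1324.8 mol/h
Reaction term: ξ·ΔH°_rxn = 1324.8 × -20.1 = -26627 kJ/h
Q = ΔH = -26627 kJ/h = -7.3965 kW
Heat removed = 7396.5 W

Q_out = 7400 W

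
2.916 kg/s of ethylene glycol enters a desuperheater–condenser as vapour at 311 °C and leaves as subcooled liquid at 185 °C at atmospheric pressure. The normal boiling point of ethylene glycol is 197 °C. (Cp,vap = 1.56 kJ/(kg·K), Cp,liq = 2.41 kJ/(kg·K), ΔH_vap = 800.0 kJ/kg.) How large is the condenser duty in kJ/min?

vapour 311→197 °C: -177.84 kJ/kg
condensation at 197 °C: -800 kJ/kg
liquid 197→185 °C: -28.92 kJ/kg
Δh = -177.84 + -800 + -28.92 = -1006.8 kJ/kg
Q = ṁ·Δh = 2.916 kg/s × -1006.8 kJ/kg = -2935.7 kJ/s
|Q| = 2935.7 kW = 176140 kJ/min

Q_c = 176000 kJ/min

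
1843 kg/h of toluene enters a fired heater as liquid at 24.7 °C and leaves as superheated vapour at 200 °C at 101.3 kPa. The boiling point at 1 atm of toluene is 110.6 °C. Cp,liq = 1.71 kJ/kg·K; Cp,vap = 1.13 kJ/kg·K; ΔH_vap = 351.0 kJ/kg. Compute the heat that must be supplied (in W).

Q = 307000 W

liquid 24.7→110.6 °C: 146.89 kJ/kg
vaporisation at 110.6 °C: 351 kJ/kg
vapour 110.6→200 °C: 101.02 kJ/kg
Δh = 146.89 + 351 + 101.02 = 598.91 kJ/kg
Q = ṁ·Δh = 1843 kg/h × 598.91 kJ/kg = 1.1038e+06 kJ/h
|Q| = 306.61 kW = 306610 W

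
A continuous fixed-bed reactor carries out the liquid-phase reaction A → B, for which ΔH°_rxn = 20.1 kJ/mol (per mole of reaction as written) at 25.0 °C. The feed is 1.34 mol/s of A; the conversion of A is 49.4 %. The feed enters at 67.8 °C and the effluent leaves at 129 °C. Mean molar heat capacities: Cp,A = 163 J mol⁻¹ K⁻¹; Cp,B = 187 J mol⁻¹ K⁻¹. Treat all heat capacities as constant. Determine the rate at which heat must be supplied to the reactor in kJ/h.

Q_in = 102000 kJ/h

Extent of reaction ξ = 0.494 × 1.34 = 0.66196 mol/s
Reaction term: ξ·ΔH°_rxn = 0.66196 × 20.1 = 13.305 kJ/s
Sensible, feed 67.8→25 °C: -9.3484 kJ/s
Outlet flows (mol/s): A 0.67804, B 0.66196
Sensible, products 25→129 °C: 24.368 kJ/s
Q = ΔH = 28.325 kJ/s = 28.325 kW
Heat supplied = 101970 kJ/h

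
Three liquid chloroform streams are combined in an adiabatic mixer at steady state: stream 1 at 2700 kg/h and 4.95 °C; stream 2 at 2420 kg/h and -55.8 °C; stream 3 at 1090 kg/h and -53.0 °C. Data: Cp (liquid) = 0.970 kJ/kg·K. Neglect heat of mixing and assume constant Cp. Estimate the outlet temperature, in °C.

T_out = -28.9 °C

No heat crosses the boundary, so H_out = H_in.
Σ ṁᵢCp,ᵢTᵢ = 2700×0.970×4.95 + 2420×0.970×-55.8 + 1090×0.970×-53.0 = -174060
Σ ṁᵢCp,ᵢ = 2700×0.970 + 2420×0.970 + 1090×0.970 = 6023.7
T_out = -174060 / 6023.7 = -28.895 °C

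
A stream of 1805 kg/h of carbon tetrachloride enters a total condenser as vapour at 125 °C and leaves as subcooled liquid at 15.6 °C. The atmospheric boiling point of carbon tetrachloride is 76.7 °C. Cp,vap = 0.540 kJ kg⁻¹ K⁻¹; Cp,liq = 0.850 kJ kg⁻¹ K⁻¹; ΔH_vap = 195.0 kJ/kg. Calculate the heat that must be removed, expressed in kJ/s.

Q_c = 137 kJ/s

vapour 125→76.7 °C: -26.082 kJ/kg
condensation at 76.7 °C: -195 kJ/kg
liquid 76.7→15.6 °C: -51.935 kJ/kg
Δh = -26.082 + -195 + -51.935 = -273.02 kJ/kg
Q = ṁ·Δh = 1805 kg/h × -273.02 kJ/kg = -492800 kJ/h
|Q| = 136.89 kW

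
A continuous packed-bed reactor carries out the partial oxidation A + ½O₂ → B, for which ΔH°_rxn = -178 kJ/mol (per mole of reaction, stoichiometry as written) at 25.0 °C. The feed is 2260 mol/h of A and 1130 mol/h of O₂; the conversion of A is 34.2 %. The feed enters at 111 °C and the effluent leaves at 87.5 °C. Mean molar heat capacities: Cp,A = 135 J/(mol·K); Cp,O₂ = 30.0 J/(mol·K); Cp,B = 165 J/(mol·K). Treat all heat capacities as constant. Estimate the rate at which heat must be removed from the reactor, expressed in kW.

Q_out = 40.2 kW

Extent of reaction ξ = 0.342 × 2260 = 772.92 mol/h
Reaction term: ξ·ΔH°_rxn = 772.92 × -178 = -137580 kJ/h
Sensible, feed 111→25 °C: -29154 kJ/h
Outlet flows (mol/h): A 1487.1, O₂ 743.54, B 772.92
Sensible, products 25→87.5 °C: 21912 kJ/h
Q = ΔH = -144820 kJ/h = -40.228 kW
Heat removed = 40.228 kW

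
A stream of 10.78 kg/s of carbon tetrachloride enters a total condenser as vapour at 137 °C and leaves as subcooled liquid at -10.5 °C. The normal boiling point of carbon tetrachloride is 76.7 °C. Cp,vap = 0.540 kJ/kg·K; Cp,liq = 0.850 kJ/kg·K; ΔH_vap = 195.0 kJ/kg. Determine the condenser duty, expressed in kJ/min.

Q_c = 195000 kJ/min

vapour 137→76.7 °C: -32.562 kJ/kg
condensation at 76.7 °C: -195 kJ/kg
liquid 76.7→-10.5 °C: -74.12 kJ/kg
Δh = -32.562 + -195 + -74.12 = -301.68 kJ/kg
Q = ṁ·Δh = 10.78 kg/s × -301.68 kJ/kg = -3252.1 kJ/s
|Q| = 3252.1 kW = 195130 kJ/min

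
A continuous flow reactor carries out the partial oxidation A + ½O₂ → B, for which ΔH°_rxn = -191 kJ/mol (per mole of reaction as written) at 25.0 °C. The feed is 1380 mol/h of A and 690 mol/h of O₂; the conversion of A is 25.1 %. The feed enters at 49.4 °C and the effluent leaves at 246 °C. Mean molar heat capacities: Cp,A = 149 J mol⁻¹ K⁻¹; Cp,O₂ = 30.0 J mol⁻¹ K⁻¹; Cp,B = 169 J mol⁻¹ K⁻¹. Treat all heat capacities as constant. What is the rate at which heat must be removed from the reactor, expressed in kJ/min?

Q_out = 355 kJ/min

Extent of reaction ξ = 0.251 × 1380 = 346.38 mol/h
Reaction term: ξ·ΔH°_rxn = 346.38 × -191 = -66159 kJ/h
Sensible, feed 49.4→25 °C: -5522.2 kJ/h
Outlet flows (mol/h): A 1033.6, O₂ 516.81, B 346.38
Sensible, products 25→246 °C: 50399 kJ/h
Q = ΔH = -21281 kJ/h = -5.9115 kW
Heat removed = 354.69 kJ/min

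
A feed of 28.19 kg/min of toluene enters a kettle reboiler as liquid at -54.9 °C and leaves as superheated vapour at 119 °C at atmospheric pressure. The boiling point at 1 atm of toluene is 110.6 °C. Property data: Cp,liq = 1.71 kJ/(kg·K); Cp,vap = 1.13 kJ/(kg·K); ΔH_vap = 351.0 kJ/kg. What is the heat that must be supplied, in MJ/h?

Q = 1090 MJ/h

liquid -54.9→110.6 °C: 283 kJ/kg
vaporisation at 110.6 °C: 351 kJ/kg
vapour 110.6→119 °C: 9.492 kJ/kg
Δh = 283 + 351 + 9.492 = 643.5 kJ/kg
Q = ṁ·Δh = 28.19 kg/min × 643.5 kJ/kg = 18140 kJ/min
|Q| = 302.34 kW = 1088.4 MJ/h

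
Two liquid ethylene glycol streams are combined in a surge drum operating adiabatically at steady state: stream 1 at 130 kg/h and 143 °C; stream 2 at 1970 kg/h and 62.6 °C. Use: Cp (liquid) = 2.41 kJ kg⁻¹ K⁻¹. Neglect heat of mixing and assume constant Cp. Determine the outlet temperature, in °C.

No heat crosses the boundary, so H_out = H_in.
T_out = Σ ṁᵢCp,ᵢTᵢ / Σ ṁᵢCp,ᵢ
      = 342010 / 5061 = 67.577 °C

T_out = 67.6 °C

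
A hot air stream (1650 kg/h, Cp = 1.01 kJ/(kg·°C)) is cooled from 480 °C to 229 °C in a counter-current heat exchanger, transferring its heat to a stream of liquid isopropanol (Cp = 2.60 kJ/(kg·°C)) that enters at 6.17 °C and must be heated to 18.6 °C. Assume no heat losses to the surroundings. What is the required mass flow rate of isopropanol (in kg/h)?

ṁ_c = 12900 kg/h

Heat released by hot stream: Q = 1650 × 1.01 × (480 − 229) = 418290 kJ/h
Energy balance on cold side (adiabatic exchanger): Q = ṁ_c·Cp_c·(T_c,out − T_c,in)
ṁ_c = 418290 / [2.60 × (18.6 − 6.17)] = 12943 kg/h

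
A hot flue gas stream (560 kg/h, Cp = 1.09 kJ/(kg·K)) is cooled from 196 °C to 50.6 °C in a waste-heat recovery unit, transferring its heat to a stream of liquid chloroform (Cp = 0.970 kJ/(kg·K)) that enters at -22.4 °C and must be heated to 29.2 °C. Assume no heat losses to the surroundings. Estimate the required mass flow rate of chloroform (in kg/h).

ṁ_c = 1770 kg/h

Heat released by hot stream: Q = 560 × 1.09 × (196 − 50.6) = 88752 kJ/h
Energy balance on cold side (adiabatic exchanger): Q = ṁ_c·Cp_c·(T_c,out − T_c,in)
ṁ_c = 88752 / [0.970 × (29.2 − -22.4)] = 1773.2 kg/h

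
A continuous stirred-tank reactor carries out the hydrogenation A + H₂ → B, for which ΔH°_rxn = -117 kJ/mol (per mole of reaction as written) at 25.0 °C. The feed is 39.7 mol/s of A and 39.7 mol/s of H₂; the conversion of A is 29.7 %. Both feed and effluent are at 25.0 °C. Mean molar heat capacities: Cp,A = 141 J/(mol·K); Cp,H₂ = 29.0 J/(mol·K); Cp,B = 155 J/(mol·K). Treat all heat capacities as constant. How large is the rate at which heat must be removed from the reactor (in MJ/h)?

Extent of reaction ξ = 0.297 × 39.7 = 11.791 mol/s
Reaction term: ξ·ΔH°_rxn = 11.791 × -117 = -1379.5 kJ/s
Q = ΔH = -1379.5 kJ/s = -1379.5 kW
Heat removed = 4966.3 MJ/h

Q_out = 4970 MJ/h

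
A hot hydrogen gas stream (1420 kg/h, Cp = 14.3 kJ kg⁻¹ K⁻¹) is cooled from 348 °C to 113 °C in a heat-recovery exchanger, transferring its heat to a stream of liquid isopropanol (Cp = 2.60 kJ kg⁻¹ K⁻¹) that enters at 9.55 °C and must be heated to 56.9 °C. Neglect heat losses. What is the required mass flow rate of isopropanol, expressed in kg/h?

ṁ_c = 38800 kg/h

Heat released by hot stream: Q = 1420 × 14.3 × (348 − 113) = 4.7719e+06 kJ/h
Energy balance on cold side (adiabatic exchanger): Q = ṁ_c·Cp_c·(T_c,out − T_c,in)
ṁ_c = 4.7719e+06 / [2.60 × (56.9 − 9.55)] = 38761 kg/h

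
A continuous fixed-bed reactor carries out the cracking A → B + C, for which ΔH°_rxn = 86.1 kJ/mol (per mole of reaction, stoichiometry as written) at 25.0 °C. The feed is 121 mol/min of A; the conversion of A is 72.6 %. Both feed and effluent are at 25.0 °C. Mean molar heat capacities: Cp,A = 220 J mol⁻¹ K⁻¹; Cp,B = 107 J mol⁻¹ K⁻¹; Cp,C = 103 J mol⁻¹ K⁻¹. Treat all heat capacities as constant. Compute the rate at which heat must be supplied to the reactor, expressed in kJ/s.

Q_in = 126 kJ/s

Extent of reaction ξ = 0.726 × 121 = 87.846 mol/min
Reaction term: ξ·ΔH°_rxn = 87.846 × 86.1 = 7563.5 kJ/min
Q = ΔH = 7563.5 kJ/min = 126.06 kW
Heat supplied = 126.06 kJ/s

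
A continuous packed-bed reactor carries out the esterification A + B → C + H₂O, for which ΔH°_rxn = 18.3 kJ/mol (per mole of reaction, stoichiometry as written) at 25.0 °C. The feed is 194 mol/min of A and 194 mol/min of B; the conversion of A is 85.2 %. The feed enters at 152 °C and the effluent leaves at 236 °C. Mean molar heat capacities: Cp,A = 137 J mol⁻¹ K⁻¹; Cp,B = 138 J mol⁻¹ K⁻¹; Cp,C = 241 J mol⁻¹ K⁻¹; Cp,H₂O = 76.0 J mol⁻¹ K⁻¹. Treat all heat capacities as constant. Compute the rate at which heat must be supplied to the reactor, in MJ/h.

Q_in = 538 MJ/h

Extent of reaction ξ = 0.852 × 194 = 165.29 mol/min
Reaction term: ξ·ΔH°_rxn = 165.29 × 18.3 = 3024.8 kJ/min
Sensible, feed 152→25 °C: -6775.4 kJ/min
Outlet flows (mol/min): A 28.712, B 28.712, C 165.29, H₂O 165.29
Sensible, products 25→236 °C: 12722 kJ/min
Q = ΔH = 8971 kJ/min = 149.52 kW
Heat supplied = 538.26 MJ/h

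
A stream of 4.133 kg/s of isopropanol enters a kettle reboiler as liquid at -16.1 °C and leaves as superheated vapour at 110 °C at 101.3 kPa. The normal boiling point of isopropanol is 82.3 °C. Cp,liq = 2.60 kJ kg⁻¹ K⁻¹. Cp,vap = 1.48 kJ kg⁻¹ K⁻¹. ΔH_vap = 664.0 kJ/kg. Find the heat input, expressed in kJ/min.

Q = 238000 kJ/min

liquid -16.1→82.3 °C: 255.84 kJ/kg
vaporisation at 82.3 °C: 664 kJ/kg
vapour 82.3→110 °C: 40.996 kJ/kg
Δh = 255.84 + 664 + 40.996 = 960.84 kJ/kg
Q = ṁ·Δh = 4.133 kg/s × 960.84 kJ/kg = 3971.1 kJ/s
|Q| = 3971.1 kW = 238270 kJ/min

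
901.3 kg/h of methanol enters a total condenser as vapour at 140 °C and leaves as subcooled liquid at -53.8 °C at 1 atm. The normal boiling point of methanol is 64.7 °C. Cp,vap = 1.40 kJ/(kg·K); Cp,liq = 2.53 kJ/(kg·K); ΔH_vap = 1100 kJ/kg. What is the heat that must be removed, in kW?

vapour 140→64.7 °C: -105.42 kJ/kg
condensation at 64.7 °C: -1100 kJ/kg
liquid 64.7→-53.8 °C: -299.8 kJ/kg
Δh = -105.42 + -1100 + -299.8 = -1505.2 kJ/kg
Q = ṁ·Δh = 901.3 kg/h × -1505.2 kJ/kg = -1.3567e+06 kJ/h
|Q| = 376.85 kW

Q_c = 377 kW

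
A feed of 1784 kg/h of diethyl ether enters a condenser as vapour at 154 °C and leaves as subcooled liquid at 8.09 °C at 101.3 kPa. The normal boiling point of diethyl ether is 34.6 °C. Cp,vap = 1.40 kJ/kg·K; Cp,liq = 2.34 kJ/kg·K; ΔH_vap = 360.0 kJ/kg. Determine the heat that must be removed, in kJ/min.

vapour 154→34.6 °C: -167.16 kJ/kg
condensation at 34.6 °C: -360 kJ/kg
liquid 34.6→8.09 °C: -62.033 kJ/kg
Δh = -167.16 + -360 + -62.033 = -589.19 kJ/kg
Q = ṁ·Δh = 1784 kg/h × -589.19 kJ/kg = -1.0511e+06 kJ/h
|Q| = 291.98 kW = 17519 kJ/min

Q_c = 17500 kJ/min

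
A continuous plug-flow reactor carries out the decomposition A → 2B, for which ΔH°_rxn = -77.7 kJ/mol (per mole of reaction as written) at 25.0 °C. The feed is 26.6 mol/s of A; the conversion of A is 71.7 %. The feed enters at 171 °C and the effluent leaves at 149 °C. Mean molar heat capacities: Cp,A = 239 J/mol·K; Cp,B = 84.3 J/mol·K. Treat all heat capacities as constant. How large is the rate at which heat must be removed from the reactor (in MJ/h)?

Q_out = 6440 MJ/h

Extent of reaction ξ = 0.717 × 26.6 = 19.072 mol/s
Reaction term: ξ·ΔH°_rxn = 19.072 × -77.7 = -1481.9 kJ/s
Sensible, feed 171→25 °C: -928.18 kJ/s
Outlet flows (mol/s): A 7.5278, B 38.144
Sensible, products 25→149 °C: 621.82 kJ/s
Q = ΔH = -1788.3 kJ/s = -1788.3 kW
Heat removed = 6437.8 MJ/h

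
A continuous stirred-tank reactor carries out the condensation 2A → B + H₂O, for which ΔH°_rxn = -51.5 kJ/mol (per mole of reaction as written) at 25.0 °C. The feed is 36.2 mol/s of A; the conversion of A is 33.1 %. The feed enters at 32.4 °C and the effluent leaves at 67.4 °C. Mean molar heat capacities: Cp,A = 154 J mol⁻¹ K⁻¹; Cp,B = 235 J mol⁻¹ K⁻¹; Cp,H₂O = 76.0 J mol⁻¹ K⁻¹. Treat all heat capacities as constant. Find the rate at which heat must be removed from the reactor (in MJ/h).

Extent of reaction ξ = 0.331 × 36.2 / 2 = 5.9911 mol/s
Reaction term: ξ·ΔH°_rxn = 5.9911 × -51.5 = -308.54 kJ/s
Sensible, feed 32.4→25 °C: -41.254 kJ/s
Outlet flows (mol/s): A 24.218, B 5.9911, H₂O 5.9911
Sensible, products 25→67.4 °C: 237.13 kJ/s
Q = ΔH = -112.66 kJ/s = -112.66 kW
Heat removed = 405.58 MJ/h

Q_out = 406 MJ/h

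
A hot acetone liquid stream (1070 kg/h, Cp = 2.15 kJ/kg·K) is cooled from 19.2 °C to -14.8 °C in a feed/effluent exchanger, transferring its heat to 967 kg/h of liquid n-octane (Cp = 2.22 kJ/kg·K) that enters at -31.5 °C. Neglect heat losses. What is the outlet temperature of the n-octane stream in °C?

Heat released by hot stream: Q = 1070 × 2.15 × (19.2 − -14.8) = 78217 kJ/h
Energy balance on cold side (adiabatic exchanger): Q = ṁ_c·Cp_c·(T_c,out − T_c,in)
T_c,out = -31.5 + 78217/(967 × 2.22) = 4.9352 °C

T_c,out = 4.94 °C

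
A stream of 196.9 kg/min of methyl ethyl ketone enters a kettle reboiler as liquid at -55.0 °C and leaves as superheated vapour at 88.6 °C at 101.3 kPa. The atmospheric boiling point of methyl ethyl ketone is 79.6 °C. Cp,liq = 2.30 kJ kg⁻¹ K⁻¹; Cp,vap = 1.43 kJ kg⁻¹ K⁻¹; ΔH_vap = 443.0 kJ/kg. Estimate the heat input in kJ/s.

liquid -55.0→79.6 °C: 309.58 kJ/kg
vaporisation at 79.6 °C: 443 kJ/kg
vapour 79.6→88.6 °C: 12.87 kJ/kg
Δh = 309.58 + 443 + 12.87 = 765.45 kJ/kg
Q = ṁ·Δh = 196.9 kg/min × 765.45 kJ/kg = 150720 kJ/min
|Q| = 2512 kW

Q = 2510 kJ/s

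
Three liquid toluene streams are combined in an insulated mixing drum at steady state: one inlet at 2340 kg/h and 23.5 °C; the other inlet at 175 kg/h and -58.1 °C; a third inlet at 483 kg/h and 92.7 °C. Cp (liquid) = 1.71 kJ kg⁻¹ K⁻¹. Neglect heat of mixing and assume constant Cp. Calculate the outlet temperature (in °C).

Energy balance with Q = 0: Σ ṁᵢCp,ᵢ(T_out − Tᵢ) = 0
T_out = Σ ṁᵢCp,ᵢTᵢ / Σ ṁᵢCp,ᵢ
      = 153210 / 5126.6 = 29.885 °C

T_out = 29.9 °C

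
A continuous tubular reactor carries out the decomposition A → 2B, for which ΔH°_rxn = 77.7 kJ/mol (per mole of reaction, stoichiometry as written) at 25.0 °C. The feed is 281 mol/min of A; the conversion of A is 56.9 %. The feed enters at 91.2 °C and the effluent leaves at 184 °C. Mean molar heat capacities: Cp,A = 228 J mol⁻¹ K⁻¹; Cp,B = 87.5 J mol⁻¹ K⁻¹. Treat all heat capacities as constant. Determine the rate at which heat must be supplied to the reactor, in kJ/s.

Q_in = 284 kJ/s

Extent of reaction ξ = 0.569 × 281 = 159.89 mol/min
Reaction term: ξ·ΔH°_rxn = 159.89 × 77.7 = 12423 kJ/min
Sensible, feed 91.2→25 °C: -4241.3 kJ/min
Outlet flows (mol/min): A 121.11, B 319.78
Sensible, products 25→184 °C: 8839.4 kJ/min
Q = ΔH = 17022 kJ/min = 283.69 kW
Heat supplied = 283.69 kJ/s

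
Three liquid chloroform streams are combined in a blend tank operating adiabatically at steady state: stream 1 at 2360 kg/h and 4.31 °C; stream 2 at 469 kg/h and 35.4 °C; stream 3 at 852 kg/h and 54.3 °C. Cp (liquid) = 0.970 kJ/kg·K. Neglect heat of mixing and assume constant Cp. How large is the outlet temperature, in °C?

No heat crosses the boundary, so H_out = H_in.
Σ ṁᵢCp,ᵢTᵢ = 2360×0.970×4.31 + 469×0.970×35.4 + 852×0.970×54.3 = 70847
Σ ṁᵢCp,ᵢ = 2360×0.970 + 469×0.970 + 852×0.970 = 3570.6
T_out = 70847 / 3570.6 = 19.842 °C

T_out = 19.8 °C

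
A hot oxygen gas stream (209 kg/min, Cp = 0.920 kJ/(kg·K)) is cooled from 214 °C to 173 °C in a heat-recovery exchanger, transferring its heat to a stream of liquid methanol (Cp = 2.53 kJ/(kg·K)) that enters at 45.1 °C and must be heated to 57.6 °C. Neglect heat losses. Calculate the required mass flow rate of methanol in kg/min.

Heat released by hot stream: Q = 209 × 0.920 × (214 − 173) = 7883.5 kJ/min
Energy balance on cold side (adiabatic exchanger): Q = ṁ_c·Cp_c·(T_c,out − T_c,in)
ṁ_c = 7883.5 / [2.53 × (57.6 − 45.1)] = 249.28 kg/min

ṁ_c = 249 kg/min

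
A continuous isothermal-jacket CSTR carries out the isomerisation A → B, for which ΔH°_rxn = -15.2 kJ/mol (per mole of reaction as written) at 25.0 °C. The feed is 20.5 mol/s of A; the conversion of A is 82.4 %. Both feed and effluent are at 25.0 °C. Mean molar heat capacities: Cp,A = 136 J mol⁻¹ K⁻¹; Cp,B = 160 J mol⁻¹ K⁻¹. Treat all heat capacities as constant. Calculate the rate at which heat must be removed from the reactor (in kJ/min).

Extent of reaction ξ = 0.824 × 20.5 = 16.892 mol/s
Reaction term: ξ·ΔH°_rxn = 16.892 × -15.2 = -256.76 kJ/s
Q = ΔH = -256.76 kJ/s = -256.76 kW
Heat removed = 15406 kJ/min

Q_out = 15400 kJ/min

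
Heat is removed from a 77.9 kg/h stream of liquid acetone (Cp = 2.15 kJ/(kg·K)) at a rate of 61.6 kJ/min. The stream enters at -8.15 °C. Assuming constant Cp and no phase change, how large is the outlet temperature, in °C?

Q = 61.6 kJ/min = 3696 kJ/h
ΔT = Q/(ṁ·Cp) = 3696/(77.9×2.15) = 22.068 K
T_out = -8.15 − 22.068 = -30.218 °C

T_out = -30.2 °C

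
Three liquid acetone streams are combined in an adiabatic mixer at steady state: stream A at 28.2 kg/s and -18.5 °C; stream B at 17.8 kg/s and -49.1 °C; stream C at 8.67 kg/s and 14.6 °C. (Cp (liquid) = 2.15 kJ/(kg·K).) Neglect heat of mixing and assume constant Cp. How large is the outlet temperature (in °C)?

Adiabatic, steady state ⇒ Σ ṁᵢCp,ᵢ(T_out − Tᵢ) = 0
Σ ṁᵢCp,ᵢTᵢ = 28.2×2.15×-18.5 + 17.8×2.15×-49.1 + 8.67×2.15×14.6 = -2728.6
Σ ṁᵢCp,ᵢ = 28.2×2.15 + 17.8×2.15 + 8.67×2.15 = 117.54
T_out = -2728.6 / 117.54 = -23.214 °C

T_out = -23.2 °C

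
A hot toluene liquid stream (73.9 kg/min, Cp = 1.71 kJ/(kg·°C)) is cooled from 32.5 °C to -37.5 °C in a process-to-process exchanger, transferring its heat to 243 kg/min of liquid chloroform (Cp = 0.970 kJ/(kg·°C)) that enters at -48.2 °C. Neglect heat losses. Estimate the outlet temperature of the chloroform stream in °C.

T_c,out = -10.7 °C

Heat released by hot stream: Q = 73.9 × 1.71 × (32.5 − -37.5) = 8845.8 kJ/min
Energy balance on cold side (adiabatic exchanger): Q = ṁ_c·Cp_c·(T_c,out − T_c,in)
T_c,out = -48.2 + 8845.8/(243 × 0.970) = -10.672 °C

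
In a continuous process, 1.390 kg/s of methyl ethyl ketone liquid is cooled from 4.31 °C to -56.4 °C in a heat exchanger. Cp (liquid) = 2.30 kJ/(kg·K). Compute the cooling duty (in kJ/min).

Q = ṁ·Cp·ΔT = 1.390 × 2.30 × (-56.4 − 4.31) = -194.09 kJ/s
Cooling duty = 11645 kJ/min

Q_c = 11600 kJ/min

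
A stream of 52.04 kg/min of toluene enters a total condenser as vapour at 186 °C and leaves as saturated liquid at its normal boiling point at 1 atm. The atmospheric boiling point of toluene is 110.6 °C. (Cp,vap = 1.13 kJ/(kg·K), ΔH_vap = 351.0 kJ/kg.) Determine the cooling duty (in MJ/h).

Q_c = 1360 MJ/h

vapour 186→110.6 °C: -85.202 kJ/kg
condensation at 110.6 °C: -351 kJ/kg
Δh = -85.202 + -351 = -436.2 kJ/kg
Q = ṁ·Δh = 52.04 kg/min × -436.2 kJ/kg = -22700 kJ/min
|Q| = 378.33 kW = 1362 MJ/h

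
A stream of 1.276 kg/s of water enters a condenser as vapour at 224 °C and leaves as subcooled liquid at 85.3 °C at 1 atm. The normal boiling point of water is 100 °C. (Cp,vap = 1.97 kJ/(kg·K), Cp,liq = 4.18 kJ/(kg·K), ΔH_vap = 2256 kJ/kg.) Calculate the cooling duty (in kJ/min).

vapour 224→100 °C: -244.28 kJ/kg
condensation at 100 °C: -2256 kJ/kg
liquid 100→85.3 °C: -61.446 kJ/kg
Δh = -244.28 + -2256 + -61.446 = -2561.7 kJ/kg
Q = ṁ·Δh = 1.276 kg/s × -2561.7 kJ/kg = -3268.8 kJ/s
|Q| = 3268.8 kW = 196130 kJ/min

Q_c = 196000 kJ/min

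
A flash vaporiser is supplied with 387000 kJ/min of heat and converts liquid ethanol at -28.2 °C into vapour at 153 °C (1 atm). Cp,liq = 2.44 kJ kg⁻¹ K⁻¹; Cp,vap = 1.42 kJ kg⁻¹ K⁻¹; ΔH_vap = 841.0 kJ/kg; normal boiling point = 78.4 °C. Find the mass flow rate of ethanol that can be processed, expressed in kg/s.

Δh = 2.44×(78.4−-28.2) + 841.0 + 1.42×(153−78.4) = 1207 kJ/kg
Q = 387000 kJ/min = 6450 kJ/s = 6450 kJ/s
ṁ = Q/Δh = 6450 / 1207 = 5.3437 kg/s

ṁ = 5.34 kg/s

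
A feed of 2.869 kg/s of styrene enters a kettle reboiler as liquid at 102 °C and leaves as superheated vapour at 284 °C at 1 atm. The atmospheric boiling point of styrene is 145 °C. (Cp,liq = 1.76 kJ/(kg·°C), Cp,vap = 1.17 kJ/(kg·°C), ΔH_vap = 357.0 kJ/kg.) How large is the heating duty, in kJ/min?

liquid 102→145 °C: 75.68 kJ/kg
vaporisation at 145 °C: 357 kJ/kg
vapour 145→284 °C: 162.63 kJ/kg
Δh = 75.68 + 357 + 162.63 = 595.31 kJ/kg
Q = ṁ·Δh = 2.869 kg/s × 595.31 kJ/kg = 1707.9 kJ/s
|Q| = 1707.9 kW = 102480 kJ/min

Q = 102000 kJ/min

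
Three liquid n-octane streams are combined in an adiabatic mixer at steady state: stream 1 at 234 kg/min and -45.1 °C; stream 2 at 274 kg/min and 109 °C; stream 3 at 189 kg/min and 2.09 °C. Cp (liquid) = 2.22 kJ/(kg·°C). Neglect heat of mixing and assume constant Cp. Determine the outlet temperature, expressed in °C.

T_out = 28.3 °C

Adiabatic, steady state ⇒ Σ ṁᵢCp,ᵢ(T_out − Tᵢ) = 0
Σ ṁᵢCp,ᵢTᵢ = 234×2.22×-45.1 + 274×2.22×109 + 189×2.22×2.09 = 43751
Σ ṁᵢCp,ᵢ = 234×2.22 + 274×2.22 + 189×2.22 = 1547.3
T_out = 43751 / 1547.3 = 28.275 °C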